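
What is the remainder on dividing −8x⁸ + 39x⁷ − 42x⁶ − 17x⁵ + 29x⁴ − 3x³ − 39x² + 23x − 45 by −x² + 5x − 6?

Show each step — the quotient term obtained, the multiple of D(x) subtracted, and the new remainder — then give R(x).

R(x) = −3

Step 1: lead(−8x⁸ + 39x⁷ − 42x⁶ − 17x⁵ + 29x⁴ − 3x³ − 39x² + 23x − 45) ÷ lead(D) = −8x⁸ ÷ −x² = 8x⁶. Subtract (8x⁶)·D = −8x⁸ + 40x⁷ − 48x⁶. Remainder: −x⁷ + 6x⁶ − 17x⁵ + 29x⁴ − 3x³ − 39x² + 23x − 45.
Step 2: lead(−x⁷ + 6x⁶ − 17x⁵ + 29x⁴ − 3x³ − 39x² + 23x − 45) ÷ lead(D) = −x⁷ ÷ −x² = x⁵. Subtract (x⁵)·D = −x⁷ + 5x⁶ − 6x⁵. Remainder: x⁶ − 11x⁵ + 29x⁴ − 3x³ − 39x² + 23x − 45.
Step 3: lead(x⁶ − 11x⁵ + 29x⁴ − 3x³ − 39x² + 23x − 45) ÷ lead(D) = x⁶ ÷ −x² = −x⁴. Subtract (−x⁴)·D = x⁶ − 5x⁵ + 6x⁴. Remainder: −6x⁵ + 23x⁴ − 3x³ − 39x² + 23x − 45.
Step 4: lead(−6x⁵ + 23x⁴ − 3x³ − 39x² + 23x − 45) ÷ lead(D) = −6x⁵ ÷ −x² = 6x³. Subtract (6x³)·D = −6x⁵ + 30x⁴ − 36x³. Remainder: −7x⁴ + 33x³ − 39x² + 23x − 45.
Step 5: lead(−7x⁴ + 33x³ − 39x² + 23x − 45) ÷ lead(D) = −7x⁴ ÷ −x² = 7x². Subtract (7x²)·D = −7x⁴ + 35x³ − 42x². Remainder: −2x³ + 3x² + 23x − 45.
Step 6: lead(−2x³ + 3x² + 23x − 45) ÷ lead(D) = −2x³ ÷ −x² = 2x. Subtract (2x)·D = −2x³ + 10x² − 12x. Remainder: −7x² + 35x − 45.
Step 7: lead(−7x² + 35x − 45) ÷ lead(D) = −7x² ÷ −x² = 7. Subtract (7)·D = −7x² + 35x − 42. Remainder: −3.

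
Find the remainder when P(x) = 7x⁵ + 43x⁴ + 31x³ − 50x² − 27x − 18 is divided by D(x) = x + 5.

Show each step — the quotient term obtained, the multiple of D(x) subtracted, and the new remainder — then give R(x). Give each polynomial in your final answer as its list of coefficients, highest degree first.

Step 1: lead(7x⁵ + 43x⁴ + 31x³ − 50x² − 27x − 18) ÷ lead(D) = 7x⁵ ÷ x = 7x⁴. Subtract (7x⁴)·D = 7x⁵ + 35x⁴. Remainder: 8x⁴ + 31x³ − 50x² − 27x − 18.
Step 2: lead(8x⁴ + 31x³ − 50x² − 27x − 18) ÷ lead(D) = 8x⁴ ÷ x = 8x³. Subtract (8x³)·D = 8x⁴ + 40x³. Remainder: −9x³ − 50x² − 27x − 18.
Step 3: lead(−9x³ − 50x² − 27x − 18) ÷ lead(D) = −9x³ ÷ x = −9x². Subtract (−9x²)·D = −9x³ − 45x². Remainder: −5x² − 27x − 18.
Step 4: lead(−5x² − 27x − 18) ÷ lead(D) = −5x² ÷ x = −5x. Subtract (−5x)·D = −5x² − 25x. Remainder: −2x − 18.
Step 5: lead(−2x − 18) ÷ lead(D) = −2x ÷ x = −2. Subtract (−2)·D = −2x − 10. Remainder: −8.

R = [-8]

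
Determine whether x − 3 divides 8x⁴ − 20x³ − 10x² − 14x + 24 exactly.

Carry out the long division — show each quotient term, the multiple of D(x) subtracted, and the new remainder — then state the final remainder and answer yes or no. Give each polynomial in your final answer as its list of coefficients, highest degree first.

Step 1: lead(8x⁴ − 20x³ − 10x² − 14x + 24) ÷ lead(D) = 8x⁴ ÷ x = 8x³. Subtract (8x³)·D = 8x⁴ − 24x³. Remainder: 4x³ − 10x² − 14x + 24.
Step 2: lead(4x³ − 10x² − 14x + 24) ÷ lead(D) = 4x³ ÷ x = 4x². Subtract (4x²)·D = 4x³ − 12x². Remainder: 2x² − 14x + 24.
Step 3: lead(2x² − 14x + 24) ÷ lead(D) = 2x² ÷ x = 2x. Subtract (2x)·D = 2x² − 6x. Remainder: −8x + 24.
Step 4: lead(−8x + 24) ÷ lead(D) = −8x ÷ x = −8. Subtract (−8)·D = −8x + 24. Remainder: 0.

R = [0], so D(x) is a factor of P(x). yes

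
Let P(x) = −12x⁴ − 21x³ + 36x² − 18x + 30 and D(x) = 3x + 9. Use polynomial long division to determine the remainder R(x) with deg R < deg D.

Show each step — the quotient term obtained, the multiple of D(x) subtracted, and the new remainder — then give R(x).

R(x) = 3

Step 1: lead(−12x⁴ − 21x³ + 36x² − 18x + 30) ÷ lead(D) = −12x⁴ ÷ 3x = −4x³. Subtract (−4x³)·D = −12x⁴ − 36x³. Remainder: 15x³ + 36x² − 18x + 30.
Step 2: lead(15x³ + 36x² − 18x + 30) ÷ lead(D) = 15x³ ÷ 3x = 5x². Subtract (5x²)·D = 15x³ + 45x². Remainder: −9x² − 18x + 30.
Step 3: lead(−9x² − 18x + 30) ÷ lead(D) = −9x² ÷ 3x = −3x. Subtract (−3x)·D = −9x² − 27x. Remainder: 9x + 30.
Step 4: lead(9x + 30) ÷ lead(D) = 9x ÷ 3x = 3. Subtract (3)·D = 9x + 27. Remainder: 3.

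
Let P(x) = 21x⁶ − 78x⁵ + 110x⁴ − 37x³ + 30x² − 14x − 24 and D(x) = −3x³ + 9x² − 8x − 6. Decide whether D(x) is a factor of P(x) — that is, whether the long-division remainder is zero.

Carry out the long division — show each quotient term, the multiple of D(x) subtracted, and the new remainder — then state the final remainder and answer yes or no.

Step 1: lead(21x⁶ − 78x⁵ + 110x⁴ − 37x³ + 30x² − 14x − 24) ÷ lead(D) = 21x⁶ ÷ −3x³ = −7x³. Subtract (−7x³)·D = 21x⁶ − 63x⁵ + 56x⁴ + 42x³. Remainder: −15x⁵ + 54x⁴ − 79x³ + 30x² − 14x − 24.
Step 2: lead(−15x⁵ + 54x⁴ − 79x³ + 30x² − 14x − 24) ÷ lead(D) = −15x⁵ ÷ −3x³ = 5x². Subtract (5x²)·D = −15x⁵ + 45x⁴ − 40x³ − 30x². Remainder: 9x⁴ − 39x³ + 60x² − 14x − 24.
Step 3: lead(9x⁴ − 39x³ + 60x² − 14x − 24) ÷ lead(D) = 9x⁴ ÷ −3x³ = −3x. Subtract (−3x)·D = 9x⁴ − 27x³ + 24x² + 18x. Remainder: −12x³ + 36x² − 32x − 24.
Step 4: lead(−12x³ + 36x² − 32x − 24) ÷ lead(D) = −12x³ ÷ −3x³ = 4. Subtract (4)·D = −12x³ + 36x² − 32x − 24. Remainder: 0.

R(x) = 0, so D(x) is a factor of P(x). yes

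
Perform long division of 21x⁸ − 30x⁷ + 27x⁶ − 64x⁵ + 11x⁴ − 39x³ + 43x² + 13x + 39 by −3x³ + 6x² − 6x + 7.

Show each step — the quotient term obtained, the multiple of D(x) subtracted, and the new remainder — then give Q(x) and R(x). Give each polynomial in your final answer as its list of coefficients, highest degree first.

Step 1: lead(21x⁸ − 30x⁷ + 27x⁶ − 64x⁵ + 11x⁴ − 39x³ + 43x² + 13x + 39) ÷ lead(D) = 21x⁸ ÷ −3x³ = −7x⁵. Subtract (−7x⁵)·D = 21x⁸ − 42x⁷ + 42x⁶ − 49x⁵. Remainder: 12x⁷ − 15x⁶ − 15x⁵ + 11x⁴ − 39x³ + 43x² + 13x + 39.
Step 2: lead(12x⁷ − 15x⁶ − 15x⁵ + 11x⁴ − 39x³ + 43x² + 13x + 39) ÷ lead(D) = 12x⁷ ÷ −3x³ = −4x⁴. Subtract (−4x⁴)·D = 12x⁷ − 24x⁶ + 24x⁵ − 28x⁴. Remainder: 9x⁶ − 39x⁵ + 39x⁴ − 39x³ + 43x² + 13x + 39.
Step 3: lead(9x⁶ − 39x⁵ + 39x⁴ − 39x³ + 43x² + 13x + 39) ÷ lead(D) = 9x⁶ ÷ −3x³ = −3x³. Subtract (−3x³)·D = 9x⁶ − 18x⁵ + 18x⁴ − 21x³. Remainder: −21x⁵ + 21x⁴ − 18x³ + 43x² + 13x + 39.
Step 4: lead(−21x⁵ + 21x⁴ − 18x³ + 43x² + 13x + 39) ÷ lead(D) = −21x⁵ ÷ −3x³ = 7x². Subtract (7x²)·D = −21x⁵ + 42x⁴ − 42x³ + 49x². Remainder: −21x⁴ + 24x³ − 6x² + 13x + 39.
Step 5: lead(−21x⁴ + 24x³ − 6x² + 13x + 39) ÷ lead(D) = −21x⁴ ÷ −3x³ = 7x. Subtract (7x)·D = −21x⁴ + 42x³ − 42x² + 49x. Remainder: −18x³ + 36x² − 36x + 39.
Step 6: lead(−18x³ + 36x² − 36x + 39) ÷ lead(D) = −18x³ ÷ −3x³ = 6. Subtract (6)·D = −18x³ + 36x² − 36x + 42. Remainder: −3.

Q = [-7, -4, -3, 7, 7, 6]; R = [-3]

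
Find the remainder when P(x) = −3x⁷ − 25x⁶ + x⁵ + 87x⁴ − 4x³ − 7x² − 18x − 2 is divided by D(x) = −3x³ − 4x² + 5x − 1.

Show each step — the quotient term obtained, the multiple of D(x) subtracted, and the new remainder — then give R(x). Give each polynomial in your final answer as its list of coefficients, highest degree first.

R = [-7]

Step 1: lead(−3x⁷ − 25x⁶ + x⁵ + 87x⁴ − 4x³ − 7x² − 18x − 2) ÷ lead(D) = −3x⁷ ÷ −3x³ = x⁴. Subtract (x⁴)·D = −3x⁷ − 4x⁶ + 5x⁵ − x⁴. Remainder: −21x⁶ − 4x⁵ + 88x⁴ − 4x³ − 7x² − 18x − 2.
Step 2: lead(−21x⁶ − 4x⁵ + 88x⁴ − 4x³ − 7x² − 18x − 2) ÷ lead(D) = −21x⁶ ÷ −3x³ = 7x³. Subtract (7x³)·D = −21x⁶ − 28x⁵ + 35x⁴ − 7x³. Remainder: 24x⁵ + 53x⁴ + 3x³ − 7x² − 18x − 2.
Step 3: lead(24x⁵ + 53x⁴ + 3x³ − 7x² − 18x − 2) ÷ lead(D) = 24x⁵ ÷ −3x³ = −8x². Subtract (−8x²)·D = 24x⁵ + 32x⁴ − 40x³ + 8x². Remainder: 21x⁴ + 43x³ − 15x² − 18x − 2.
Step 4: lead(21x⁴ + 43x³ − 15x² − 18x − 2) ÷ lead(D) = 21x⁴ ÷ −3x³ = −7x. Subtract (−7x)·D = 21x⁴ + 28x³ − 35x² + 7x. Remainder: 15x³ + 20x² − 25x − 2.
Step 5: lead(15x³ + 20x² − 25x − 2) ÷ lead(D) = 15x³ ÷ −3x³ = −5. Subtract (−5)·D = 15x³ + 20x² − 25x + 5. Remainder: −7.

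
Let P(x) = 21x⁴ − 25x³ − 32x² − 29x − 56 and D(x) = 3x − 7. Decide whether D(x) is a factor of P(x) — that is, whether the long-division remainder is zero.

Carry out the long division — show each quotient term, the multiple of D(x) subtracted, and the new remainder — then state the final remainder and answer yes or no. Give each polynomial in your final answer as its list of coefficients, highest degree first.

R = [7], so D(x) is not a factor of P(x). no

Step 1: lead(21x⁴ − 25x³ − 32x² − 29x − 56) ÷ lead(D) = 21x⁴ ÷ 3x = 7x³. Subtract (7x³)·D = 21x⁴ − 49x³. Remainder: 24x³ − 32x² − 29x − 56.
Step 2: lead(24x³ − 32x² − 29x − 56) ÷ lead(D) = 24x³ ÷ 3x = 8x². Subtract (8x²)·D = 24x³ − 56x². Remainder: 24x² − 29x − 56.
Step 3: lead(24x² − 29x − 56) ÷ lead(D) = 24x² ÷ 3x = 8x. Subtract (8x)·D = 24x² − 56x. Remainder: 27x − 56.
Step 4: lead(27x − 56) ÷ lead(D) = 27x ÷ 3x = 9. Subtract (9)·D = 27x − 63. Remainder: 7.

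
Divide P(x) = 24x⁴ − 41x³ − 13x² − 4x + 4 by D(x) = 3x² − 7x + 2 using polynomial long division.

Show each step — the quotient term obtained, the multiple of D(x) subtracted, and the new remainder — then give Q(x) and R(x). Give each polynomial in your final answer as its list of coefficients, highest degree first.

Q = [8, 5, 2]; R = [0]

Step 1: lead(24x⁴ − 41x³ − 13x² − 4x + 4) ÷ lead(D) = 24x⁴ ÷ 3x² = 8x². Subtract (8x²)·D = 24x⁴ − 56x³ + 16x². Remainder: 15x³ − 29x² − 4x + 4.
Step 2: lead(15x³ − 29x² − 4x + 4) ÷ lead(D) = 15x³ ÷ 3x² = 5x. Subtract (5x)·D = 15x³ − 35x² + 10x. Remainder: 6x² − 14x + 4.
Step 3: lead(6x² − 14x + 4) ÷ lead(D) = 6x² ÷ 3x² = 2. Subtract (2)·D = 6x² − 14x + 4. Remainder: 0.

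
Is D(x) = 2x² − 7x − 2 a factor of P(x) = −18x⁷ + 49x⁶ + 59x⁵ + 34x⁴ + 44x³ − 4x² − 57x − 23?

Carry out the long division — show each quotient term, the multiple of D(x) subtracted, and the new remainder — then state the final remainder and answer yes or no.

R(x) = 7x − 7, so D(x) is not a factor of P(x). no

Step 1: lead(−18x⁷ + 49x⁶ + 59x⁵ + 34x⁴ + 44x³ − 4x² − 57x − 23) ÷ lead(D) = −18x⁷ ÷ 2x² = −9x⁵. Subtract (−9x⁵)·D = −18x⁷ + 63x⁶ + 18x⁵. Remainder: −14x⁶ + 41x⁵ + 34x⁴ + 44x³ − 4x² − 57x − 23.
Step 2: lead(−14x⁶ + 41x⁵ + 34x⁴ + 44x³ − 4x² − 57x − 23) ÷ lead(D) = −14x⁶ ÷ 2x² = −7x⁴. Subtract (−7x⁴)·D = −14x⁶ + 49x⁵ + 14x⁴. Remainder: −8x⁵ + 20x⁴ + 44x³ − 4x² − 57x − 23.
Step 3: lead(−8x⁵ + 20x⁴ + 44x³ − 4x² − 57x − 23) ÷ lead(D) = −8x⁵ ÷ 2x² = −4x³. Subtract (−4x³)·D = −8x⁵ + 28x⁴ + 8x³. Remainder: −8x⁴ + 36x³ − 4x² − 57x − 23.
Step 4: lead(−8x⁴ + 36x³ − 4x² − 57x − 23) ÷ lead(D) = −8x⁴ ÷ 2x² = −4x². Subtract (−4x²)·D = −8x⁴ + 28x³ + 8x². Remainder: 8x³ − 12x² − 57x − 23.
Step 5: lead(8x³ − 12x² − 57x − 23) ÷ lead(D) = 8x³ ÷ 2x² = 4x. Subtract (4x)·D = 8x³ − 28x² − 8x. Remainder: 16x² − 49x − 23.
Step 6: lead(16x² − 49x − 23) ÷ lead(D) = 16x² ÷ 2x² = 8. Subtract (8)·D = 16x² − 56x − 16. Remainder: 7x − 7.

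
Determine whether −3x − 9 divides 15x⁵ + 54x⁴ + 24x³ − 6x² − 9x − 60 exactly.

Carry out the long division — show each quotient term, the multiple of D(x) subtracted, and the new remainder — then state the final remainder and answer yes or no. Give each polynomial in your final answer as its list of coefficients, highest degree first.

R = [-6], so D(x) is not a factor of P(x). no

Step 1: lead(15x⁵ + 54x⁴ + 24x³ − 6x² − 9x − 60) ÷ lead(D) = 15x⁵ ÷ −3x = −5x⁴. Subtract (−5x⁴)·D = 15x⁵ + 45x⁴. Remainder: 9x⁴ + 24x³ − 6x² − 9x − 60.
Step 2: lead(9x⁴ + 24x³ − 6x² − 9x − 60) ÷ lead(D) = 9x⁴ ÷ −3x = −3x³. Subtract (−3x³)·D = 9x⁴ + 27x³. Remainder: −3x³ − 6x² − 9x − 60.
Step 3: lead(−3x³ − 6x² − 9x − 60) ÷ lead(D) = −3x³ ÷ −3x = x². Subtract (x²)·D = −3x³ − 9x². Remainder: 3x² − 9x − 60.
Step 4: lead(3x² − 9x − 60) ÷ lead(D) = 3x² ÷ −3x = −x. Subtract (−x)·D = 3x² + 9x. Remainder: −18x − 60.
Step 5: lead(−18x − 60) ÷ lead(D) = −18x ÷ −3x = 6. Subtract (6)·D = −18x − 54. Remainder: −6.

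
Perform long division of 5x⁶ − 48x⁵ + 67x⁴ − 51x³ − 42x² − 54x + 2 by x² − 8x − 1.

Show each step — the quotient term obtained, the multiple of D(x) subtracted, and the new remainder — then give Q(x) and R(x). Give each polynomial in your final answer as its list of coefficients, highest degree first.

Q = [5, -8, 8, 5, 6]; R = [-1, 8]

Step 1: lead(5x⁶ − 48x⁵ + 67x⁴ − 51x³ − 42x² − 54x + 2) ÷ lead(D) = 5x⁶ ÷ x² = 5x⁴. Subtract (5x⁴)·D = 5x⁶ − 40x⁵ − 5x⁴. Remainder: −8x⁵ + 72x⁴ − 51x³ − 42x² − 54x + 2.
Step 2: lead(−8x⁵ + 72x⁴ − 51x³ − 42x² − 54x + 2) ÷ lead(D) = −8x⁵ ÷ x² = −8x³. Subtract (−8x³)·D = −8x⁵ + 64x⁴ + 8x³. Remainder: 8x⁴ − 59x³ − 42x² − 54x + 2.
Step 3: lead(8x⁴ − 59x³ − 42x² − 54x + 2) ÷ lead(D) = 8x⁴ ÷ x² = 8x². Subtract (8x²)·D = 8x⁴ − 64x³ − 8x². Remainder: 5x³ − 34x² − 54x + 2.
Step 4: lead(5x³ − 34x² − 54x + 2) ÷ lead(D) = 5x³ ÷ x² = 5x. Subtract (5x)·D = 5x³ − 40x² − 5x. Remainder: 6x² − 49x + 2.
Step 5: lead(6x² − 49x + 2) ÷ lead(D) = 6x² ÷ x² = 6. Subtract (6)·D = 6x² − 48x − 6. Remainder: −x + 8.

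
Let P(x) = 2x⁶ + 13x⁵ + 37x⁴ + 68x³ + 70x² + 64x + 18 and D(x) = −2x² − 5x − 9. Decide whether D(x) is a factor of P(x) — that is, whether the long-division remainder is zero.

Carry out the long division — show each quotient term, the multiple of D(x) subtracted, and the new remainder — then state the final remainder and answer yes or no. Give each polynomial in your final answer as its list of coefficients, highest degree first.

R = [0], so D(x) is a factor of P(x). yes

Step 1: lead(2x⁶ + 13x⁵ + 37x⁴ + 68x³ + 70x² + 64x + 18) ÷ lead(D) = 2x⁶ ÷ −2x² = −x⁴. Subtract (−x⁴)·D = 2x⁶ + 5x⁵ + 9x⁴. Remainder: 8x⁵ + 28x⁴ + 68x³ + 70x² + 64x + 18.
Step 2: lead(8x⁵ + 28x⁴ + 68x³ + 70x² + 64x + 18) ÷ lead(D) = 8x⁵ ÷ −2x² = −4x³. Subtract (−4x³)·D = 8x⁵ + 20x⁴ + 36x³. Remainder: 8x⁴ + 32x³ + 70x² + 64x + 18.
Step 3: lead(8x⁴ + 32x³ + 70x² + 64x + 18) ÷ lead(D) = 8x⁴ ÷ −2x² = −4x². Subtract (−4x²)·D = 8x⁴ + 20x³ + 36x². Remainder: 12x³ + 34x² + 64x + 18.
Step 4: lead(12x³ + 34x² + 64x + 18) ÷ lead(D) = 12x³ ÷ −2x² = −6x. Subtract (−6x)·D = 12x³ + 30x² + 54x. Remainder: 4x² + 10x + 18.
Step 5: lead(4x² + 10x + 18) ÷ lead(D) = 4x² ÷ −2x² = −2. Subtract (−2)·D = 4x² + 10x + 18. Remainder: 0.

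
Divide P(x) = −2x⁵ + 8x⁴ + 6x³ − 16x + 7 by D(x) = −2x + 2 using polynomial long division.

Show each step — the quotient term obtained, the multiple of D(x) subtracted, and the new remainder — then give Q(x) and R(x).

Q(x) = x⁴ − 3x³ − 6x² − 6x + 2; R(x) = 3

Step 1: lead(−2x⁵ + 8x⁴ + 6x³ − 16x + 7) ÷ lead(D) = −2x⁵ ÷ −2x = x⁴. Subtract (x⁴)·D = −2x⁵ + 2x⁴. Remainder: 6x⁴ + 6x³ − 16x + 7.
Step 2: lead(6x⁴ + 6x³ − 16x + 7) ÷ lead(D) = 6x⁴ ÷ −2x = −3x³. Subtract (−3x³)·D = 6x⁴ − 6x³. Remainder: 12x³ − 16x + 7.
Step 3: lead(12x³ − 16x + 7) ÷ lead(D) = 12x³ ÷ −2x = −6x². Subtract (−6x²)·D = 12x³ − 12x². Remainder: 12x² − 16x + 7.
Step 4: lead(12x² − 16x + 7) ÷ lead(D) = 12x² ÷ −2x = −6x. Subtract (−6x)·D = 12x² − 12x. Remainder: −4x + 7.
Step 5: lead(−4x + 7) ÷ lead(D) = −4x ÷ −2x = 2. Subtract (2)·D = −4x + 4. Remainder: 3.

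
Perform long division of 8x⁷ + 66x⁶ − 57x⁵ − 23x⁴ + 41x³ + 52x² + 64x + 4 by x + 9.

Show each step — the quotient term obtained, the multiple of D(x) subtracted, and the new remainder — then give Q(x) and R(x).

Step 1: lead(8x⁷ + 66x⁶ − 57x⁵ − 23x⁴ + 41x³ + 52x² + 64x + 4) ÷ lead(D) = 8x⁷ ÷ x = 8x⁶. Subtract (8x⁶)·D = 8x⁷ + 72x⁶. Remainder: −6x⁶ − 57x⁵ − 23x⁴ + 41x³ + 52x² + 64x + 4.
Step 2: lead(−6x⁶ − 57x⁵ − 23x⁴ + 41x³ + 52x² + 64x + 4) ÷ lead(D) = −6x⁶ ÷ x = −6x⁵. Subtract (−6x⁵)·D = −6x⁶ − 54x⁵. Remainder: −3x⁵ − 23x⁴ + 41x³ + 52x² + 64x + 4.
Step 3: lead(−3x⁵ − 23x⁴ + 41x³ + 52x² + 64x + 4) ÷ lead(D) = −3x⁵ ÷ x = −3x⁴. Subtract (−3x⁴)·D = −3x⁵ − 27x⁴. Remainder: 4x⁴ + 41x³ + 52x² + 64x + 4.
Step 4: lead(4x⁴ + 41x³ + 52x² + 64x + 4) ÷ lead(D) = 4x⁴ ÷ x = 4x³. Subtract (4x³)·D = 4x⁴ + 36x³. Remainder: 5x³ + 52x² + 64x + 4.
Step 5: lead(5x³ + 52x² + 64x + 4) ÷ lead(D) = 5x³ ÷ x = 5x². Subtract (5x²)·D = 5x³ + 45x². Remainder: 7x² + 64x + 4.
Step 6: lead(7x² + 64x + 4) ÷ lead(D) = 7x² ÷ x = 7x. Subtract (7x)·D = 7x² + 63x. Remainder: x + 4.
Step 7: lead(x + 4) ÷ lead(D) = x ÷ x = 1. Subtract (1)·D = x + 9. Remainder: −5.

Q(x) = 8x⁶ − 6x⁵ − 3x⁴ + 4x³ + 5x² + 7x + 1; R(x) = −5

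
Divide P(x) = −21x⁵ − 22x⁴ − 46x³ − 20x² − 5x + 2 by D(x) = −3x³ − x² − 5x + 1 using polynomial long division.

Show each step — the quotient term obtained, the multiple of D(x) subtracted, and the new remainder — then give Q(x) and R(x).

Step 1: lead(−21x⁵ − 22x⁴ − 46x³ − 20x² − 5x + 2) ÷ lead(D) = −21x⁵ ÷ −3x³ = 7x². Subtract (7x²)·D = −21x⁵ − 7x⁴ − 35x³ + 7x². Remainder: −15x⁴ − 11x³ − 27x² − 5x + 2.
Step 2: lead(−15x⁴ − 11x³ − 27x² − 5x + 2) ÷ lead(D) = −15x⁴ ÷ −3x³ = 5x. Subtract (5x)·D = −15x⁴ − 5x³ − 25x² + 5x. Remainder: −6x³ − 2x² − 10x + 2.
Step 3: lead(−6x³ − 2x² − 10x + 2) ÷ lead(D) = −6x³ ÷ −3x³ = 2. Subtract (2)·D = −6x³ − 2x² − 10x + 2. Remainder: 0.

Q(x) = 7x² + 5x + 2; R(x) = 0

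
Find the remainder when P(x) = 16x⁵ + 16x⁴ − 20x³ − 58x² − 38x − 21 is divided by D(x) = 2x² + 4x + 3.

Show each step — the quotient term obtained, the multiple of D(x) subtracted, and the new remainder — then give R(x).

Step 1: lead(16x⁵ + 16x⁴ − 20x³ − 58x² − 38x − 21) ÷ lead(D) = 16x⁵ ÷ 2x² = 8x³. Subtract (8x³)·D = 16x⁵ + 32x⁴ + 24x³. Remainder: −16x⁴ − 44x³ − 58x² − 38x − 21.
Step 2: lead(−16x⁴ − 44x³ − 58x² − 38x − 21) ÷ lead(D) = −16x⁴ ÷ 2x² = −8x². Subtract (−8x²)·D = −16x⁴ − 32x³ − 24x². Remainder: −12x³ − 34x² − 38x − 21.
Step 3: lead(−12x³ − 34x² − 38x − 21) ÷ lead(D) = −12x³ ÷ 2x² = −6x. Subtract (−6x)·D = −12x³ − 24x² − 18x. Remainder: −10x² − 20x − 21.
Step 4: lead(−10x² − 20x − 21) ÷ lead(D) = −10x² ÷ 2x² = −5. Subtract (−5)·D = −10x² − 20x − 15. Remainder: −6.

R(x) = −6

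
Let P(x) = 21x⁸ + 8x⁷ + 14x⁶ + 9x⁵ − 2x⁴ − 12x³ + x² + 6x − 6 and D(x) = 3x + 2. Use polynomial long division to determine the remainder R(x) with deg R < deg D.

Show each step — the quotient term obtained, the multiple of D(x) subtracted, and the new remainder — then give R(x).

Step 1: lead(21x⁸ + 8x⁷ + 14x⁶ + 9x⁵ − 2x⁴ − 12x³ + x² + 6x − 6) ÷ lead(D) = 21x⁸ ÷ 3x = 7x⁷. Subtract (7x⁷)·D = 21x⁸ + 14x⁷. Remainder: −6x⁷ + 14x⁶ + 9x⁵ − 2x⁴ − 12x³ + x² + 6x − 6.
Step 2: lead(−6x⁷ + 14x⁶ + 9x⁵ − 2x⁴ − 12x³ + x² + 6x − 6) ÷ lead(D) = −6x⁷ ÷ 3x = −2x⁶. Subtract (−2x⁶)·D = −6x⁷ − 4x⁶. Remainder: 18x⁶ + 9x⁵ − 2x⁴ − 12x³ + x² + 6x − 6.
Step 3: lead(18x⁶ + 9x⁵ − 2x⁴ − 12x³ + x² + 6x − 6) ÷ lead(D) = 18x⁶ ÷ 3x = 6x⁵. Subtract (6x⁵)·D = 18x⁶ + 12x⁵. Remainder: −3x⁵ − 2x⁴ − 12x³ + x² + 6x − 6.
Step 4: lead(−3x⁵ − 2x⁴ − 12x³ + x² + 6x − 6) ÷ lead(D) = −3x⁵ ÷ 3x = −x⁴. Subtract (−x⁴)·D = −3x⁵ − 2x⁴. Remainder: −12x³ + x² + 6x − 6.
Step 5: lead(−12x³ + x² + 6x − 6) ÷ lead(D) = −12x³ ÷ 3x = −4x². Subtract (−4x²)·D = −12x³ − 8x². Remainder: 9x² + 6x − 6.
Step 6: lead(9x² + 6x − 6) ÷ lead(D) = 9x² ÷ 3x = 3x. Subtract (3x)·D = 9x² + 6x. Remainder: −6.

R(x) = −6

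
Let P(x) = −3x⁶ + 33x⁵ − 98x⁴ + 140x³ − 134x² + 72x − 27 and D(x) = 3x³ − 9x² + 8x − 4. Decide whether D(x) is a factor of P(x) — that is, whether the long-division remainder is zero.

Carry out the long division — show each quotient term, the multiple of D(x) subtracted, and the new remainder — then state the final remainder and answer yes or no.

R(x) = −3, so D(x) is not a factor of P(x). no

Step 1: lead(−3x⁶ + 33x⁵ − 98x⁴ + 140x³ − 134x² + 72x − 27) ÷ lead(D) = −3x⁶ ÷ 3x³ = −x³. Subtract (−x³)·D = −3x⁶ + 9x⁵ − 8x⁴ + 4x³. Remainder: 24x⁵ − 90x⁴ + 136x³ − 134x² + 72x − 27.
Step 2: lead(24x⁵ − 90x⁴ + 136x³ − 134x² + 72x − 27) ÷ lead(D) = 24x⁵ ÷ 3x³ = 8x². Subtract (8x²)·D = 24x⁵ − 72x⁴ + 64x³ − 32x². Remainder: −18x⁴ + 72x³ − 102x² + 72x − 27.
Step 3: lead(−18x⁴ + 72x³ − 102x² + 72x − 27) ÷ lead(D) = −18x⁴ ÷ 3x³ = −6x. Subtract (−6x)·D = −18x⁴ + 54x³ − 48x² + 24x. Remainder: 18x³ − 54x² + 48x − 27.
Step 4: lead(18x³ − 54x² + 48x − 27) ÷ lead(D) = 18x³ ÷ 3x³ = 6. Subtract (6)·D = 18x³ − 54x² + 48x − 24. Remainder: −3.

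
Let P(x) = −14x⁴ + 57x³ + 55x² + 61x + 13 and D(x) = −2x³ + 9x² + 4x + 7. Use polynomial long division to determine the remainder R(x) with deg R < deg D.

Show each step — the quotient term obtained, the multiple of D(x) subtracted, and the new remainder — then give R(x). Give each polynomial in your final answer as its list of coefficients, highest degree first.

R = [-8]

Step 1: lead(−14x⁴ + 57x³ + 55x² + 61x + 13) ÷ lead(D) = −14x⁴ ÷ −2x³ = 7x. Subtract (7x)·D = −14x⁴ + 63x³ + 28x² + 49x. Remainder: −6x³ + 27x² + 12x + 13.
Step 2: lead(−6x³ + 27x² + 12x + 13) ÷ lead(D) = −6x³ ÷ −2x³ = 3. Subtract (3)·D = −6x³ + 27x² + 12x + 21. Remainder: −8.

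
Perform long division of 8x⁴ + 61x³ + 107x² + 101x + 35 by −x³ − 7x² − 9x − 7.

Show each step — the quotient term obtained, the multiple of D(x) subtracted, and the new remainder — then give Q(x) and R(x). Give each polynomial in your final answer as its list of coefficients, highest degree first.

Q = [-8, -5]; R = [0]

Step 1: lead(8x⁴ + 61x³ + 107x² + 101x + 35) ÷ lead(D) = 8x⁴ ÷ −x³ = −8x. Subtract (−8x)·D = 8x⁴ + 56x³ + 72x² + 56x. Remainder: 5x³ + 35x² + 45x + 35.
Step 2: lead(5x³ + 35x² + 45x + 35) ÷ lead(D) = 5x³ ÷ −x³ = −5. Subtract (−5)·D = 5x³ + 35x² + 45x + 35. Remainder: 0.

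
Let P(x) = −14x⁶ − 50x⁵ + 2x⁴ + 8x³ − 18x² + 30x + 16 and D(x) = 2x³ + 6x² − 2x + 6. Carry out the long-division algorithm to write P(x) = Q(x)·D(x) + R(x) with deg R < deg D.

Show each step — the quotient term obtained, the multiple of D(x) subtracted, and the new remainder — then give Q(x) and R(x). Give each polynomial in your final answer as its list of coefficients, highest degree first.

Q = [-7, -4, 6, 3]; R = [-2]

Step 1: lead(−14x⁶ − 50x⁵ + 2x⁴ + 8x³ − 18x² + 30x + 16) ÷ lead(D) = −14x⁶ ÷ 2x³ = −7x³. Subtract (−7x³)·D = −14x⁶ − 42x⁵ + 14x⁴ − 42x³. Remainder: −8x⁵ − 12x⁴ + 50x³ − 18x² + 30x + 16.
Step 2: lead(−8x⁵ − 12x⁴ + 50x³ − 18x² + 30x + 16) ÷ lead(D) = −8x⁵ ÷ 2x³ = −4x². Subtract (−4x²)·D = −8x⁵ − 24x⁴ + 8x³ − 24x². Remainder: 12x⁴ + 42x³ + 6x² + 30x + 16.
Step 3: lead(12x⁴ + 42x³ + 6x² + 30x + 16) ÷ lead(D) = 12x⁴ ÷ 2x³ = 6x. Subtract (6x)·D = 12x⁴ + 36x³ − 12x² + 36x. Remainder: 6x³ + 18x² − 6x + 16.
Step 4: lead(6x³ + 18x² − 6x + 16) ÷ lead(D) = 6x³ ÷ 2x³ = 3. Subtract (3)·D = 6x³ + 18x² − 6x + 18. Remainder: −2.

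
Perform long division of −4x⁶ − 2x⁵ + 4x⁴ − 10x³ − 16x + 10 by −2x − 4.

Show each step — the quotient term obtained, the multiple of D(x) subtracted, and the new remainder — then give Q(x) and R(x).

Q(x) = 2x⁵ − 3x⁴ + 4x³ − 3x² + 6x − 4; R(x) = −6

Step 1: lead(−4x⁶ − 2x⁵ + 4x⁴ − 10x³ − 16x + 10) ÷ lead(D) = −4x⁶ ÷ −2x = 2x⁵. Subtract (2x⁵)·D = −4x⁶ − 8x⁵. Remainder: 6x⁵ + 4x⁴ − 10x³ − 16x + 10.
Step 2: lead(6x⁵ + 4x⁴ − 10x³ − 16x + 10) ÷ lead(D) = 6x⁵ ÷ −2x = −3x⁴. Subtract (−3x⁴)·D = 6x⁵ + 12x⁴. Remainder: −8x⁴ − 10x³ − 16x + 10.
Step 3: lead(−8x⁴ − 10x³ − 16x + 10) ÷ lead(D) = −8x⁴ ÷ −2x = 4x³. Subtract (4x³)·D = −8x⁴ − 16x³. Remainder: 6x³ − 16x + 10.
Step 4: lead(6x³ − 16x + 10) ÷ lead(D) = 6x³ ÷ −2x = −3x². Subtract (−3x²)·D = 6x³ + 12x². Remainder: −12x² − 16x + 10.
Step 5: lead(−12x² − 16x + 10) ÷ lead(D) = −12x² ÷ −2x = 6x. Subtract (6x)·D = −12x² − 24x. Remainder: 8x + 10.
Step 6: lead(8x + 10) ÷ lead(D) = 8x ÷ −2x = −4. Subtract (−4)·D = 8x + 16. Remainder: −6.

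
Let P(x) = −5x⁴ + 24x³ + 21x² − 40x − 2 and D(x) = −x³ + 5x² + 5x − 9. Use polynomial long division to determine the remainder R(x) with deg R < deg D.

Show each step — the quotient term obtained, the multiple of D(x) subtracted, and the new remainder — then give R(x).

R(x) = −9x² + 7

Step 1: lead(−5x⁴ + 24x³ + 21x² − 40x − 2) ÷ lead(D) = −5x⁴ ÷ −x³ = 5x. Subtract (5x)·D = −5x⁴ + 25x³ + 25x² − 45x. Remainder: −x³ − 4x² + 5x − 2.
Step 2: lead(−x³ − 4x² + 5x − 2) ÷ lead(D) = −x³ ÷ −x³ = 1. Subtract (1)·D = −x³ + 5x² + 5x − 9. Remainder: −9x² + 7.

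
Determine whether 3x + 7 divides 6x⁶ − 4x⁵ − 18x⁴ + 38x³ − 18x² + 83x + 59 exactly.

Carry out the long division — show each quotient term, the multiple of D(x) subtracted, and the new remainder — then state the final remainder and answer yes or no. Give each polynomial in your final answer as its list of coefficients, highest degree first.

R = [-4], so D(x) is not a factor of P(x). no

Step 1: lead(6x⁶ − 4x⁵ − 18x⁴ + 38x³ − 18x² + 83x + 59) ÷ lead(D) = 6x⁶ ÷ 3x = 2x⁵. Subtract (2x⁵)·D = 6x⁶ + 14x⁵. Remainder: −18x⁵ − 18x⁴ + 38x³ − 18x² + 83x + 59.
Step 2: lead(−18x⁵ − 18x⁴ + 38x³ − 18x² + 83x + 59) ÷ lead(D) = −18x⁵ ÷ 3x = −6x⁴. Subtract (−6x⁴)·D = −18x⁵ − 42x⁴. Remainder: 24x⁴ + 38x³ − 18x² + 83x + 59.
Step 3: lead(24x⁴ + 38x³ − 18x² + 83x + 59) ÷ lead(D) = 24x⁴ ÷ 3x = 8x³. Subtract (8x³)·D = 24x⁴ + 56x³. Remainder: −18x³ − 18x² + 83x + 59.
Step 4: lead(−18x³ − 18x² + 83x + 59) ÷ lead(D) = −18x³ ÷ 3x = −6x². Subtract (−6x²)·D = −18x³ − 42x². Remainder: 24x² + 83x + 59.
Step 5: lead(24x² + 83x + 59) ÷ lead(D) = 24x² ÷ 3x = 8x. Subtract (8x)·D = 24x² + 56x. Remainder: 27x + 59.
Step 6: lead(27x + 59) ÷ lead(D) = 27x ÷ 3x = 9. Subtract (9)·D = 27x + 63. Remainder: −4.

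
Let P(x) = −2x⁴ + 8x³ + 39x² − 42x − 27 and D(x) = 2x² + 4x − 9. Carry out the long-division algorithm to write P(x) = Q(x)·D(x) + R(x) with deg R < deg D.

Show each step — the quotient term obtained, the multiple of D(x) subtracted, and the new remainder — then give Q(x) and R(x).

Q(x) = −x² + 6x + 3; R(x) = 0

Step 1: lead(−2x⁴ + 8x³ + 39x² − 42x − 27) ÷ lead(D) = −2x⁴ ÷ 2x² = −x². Subtract (−x²)·D = −2x⁴ − 4x³ + 9x². Remainder: 12x³ + 30x² − 42x − 27.
Step 2: lead(12x³ + 30x² − 42x − 27) ÷ lead(D) = 12x³ ÷ 2x² = 6x. Subtract (6x)·D = 12x³ + 24x² − 54x. Remainder: 6x² + 12x − 27.
Step 3: lead(6x² + 12x − 27) ÷ lead(D) = 6x² ÷ 2x² = 3. Subtract (3)·D = 6x² + 12x − 27. Remainder: 0.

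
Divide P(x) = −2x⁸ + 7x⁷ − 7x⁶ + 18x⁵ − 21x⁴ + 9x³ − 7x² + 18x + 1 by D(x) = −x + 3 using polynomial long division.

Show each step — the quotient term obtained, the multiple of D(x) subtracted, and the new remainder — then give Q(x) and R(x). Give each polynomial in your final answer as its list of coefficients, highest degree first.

Q = [2, -1, 4, -6, 3, 0, 7, 3]; R = [-8]

Step 1: lead(−2x⁸ + 7x⁷ − 7x⁶ + 18x⁵ − 21x⁴ + 9x³ − 7x² + 18x + 1) ÷ lead(D) = −2x⁸ ÷ −x = 2x⁷. Subtract (2x⁷)·D = −2x⁸ + 6x⁷. Remainder: x⁷ − 7x⁶ + 18x⁵ − 21x⁴ + 9x³ − 7x² + 18x + 1.
Step 2: lead(x⁷ − 7x⁶ + 18x⁵ − 21x⁴ + 9x³ − 7x² + 18x + 1) ÷ lead(D) = x⁷ ÷ −x = −x⁶. Subtract (−x⁶)·D = x⁷ − 3x⁶. Remainder: −4x⁶ + 18x⁵ − 21x⁴ + 9x³ − 7x² + 18x + 1.
Step 3: lead(−4x⁶ + 18x⁵ − 21x⁴ + 9x³ − 7x² + 18x + 1) ÷ lead(D) = −4x⁶ ÷ −x = 4x⁵. Subtract (4x⁵)·D = −4x⁶ + 12x⁵. Remainder: 6x⁵ − 21x⁴ + 9x³ − 7x² + 18x + 1.
Step 4: lead(6x⁵ − 21x⁴ + 9x³ − 7x² + 18x + 1) ÷ lead(D) = 6x⁵ ÷ −x = −6x⁴. Subtract (−6x⁴)·D = 6x⁵ − 18x⁴. Remainder: −3x⁴ + 9x³ − 7x² + 18x + 1.
Step 5: lead(−3x⁴ + 9x³ − 7x² + 18x + 1) ÷ lead(D) = −3x⁴ ÷ −x = 3x³. Subtract (3x³)·D = −3x⁴ + 9x³. Remainder: −7x² + 18x + 1.
Step 6: lead(−7x² + 18x + 1) ÷ lead(D) = −7x² ÷ −x = 7x. Subtract (7x)·D = −7x² + 21x. Remainder: −3x + 1.
Step 7: lead(−3x + 1) ÷ lead(D) = −3x ÷ −x = 3. Subtract (3)·D = −3x + 9. Remainder: −8.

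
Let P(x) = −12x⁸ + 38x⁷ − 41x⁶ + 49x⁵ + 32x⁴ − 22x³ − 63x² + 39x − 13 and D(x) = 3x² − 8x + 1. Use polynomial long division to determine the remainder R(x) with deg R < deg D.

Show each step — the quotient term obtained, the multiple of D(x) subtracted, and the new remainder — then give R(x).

Step 1: lead(−12x⁸ + 38x⁷ − 41x⁶ + 49x⁵ + 32x⁴ − 22x³ − 63x² + 39x − 13) ÷ lead(D) = −12x⁸ ÷ 3x² = −4x⁶. Subtract (−4x⁶)·D = −12x⁸ + 32x⁷ − 4x⁶. Remainder: 6x⁷ − 37x⁶ + 49x⁵ + 32x⁴ − 22x³ − 63x² + 39x − 13.
Step 2: lead(6x⁷ − 37x⁶ + 49x⁵ + 32x⁴ − 22x³ − 63x² + 39x − 13) ÷ lead(D) = 6x⁷ ÷ 3x² = 2x⁵. Subtract (2x⁵)·D = 6x⁷ − 16x⁶ + 2x⁵. Remainder: −21x⁶ + 47x⁵ + 32x⁴ − 22x³ − 63x² + 39x − 13.
Step 3: lead(−21x⁶ + 47x⁵ + 32x⁴ − 22x³ − 63x² + 39x − 13) ÷ lead(D) = −21x⁶ ÷ 3x² = −7x⁴. Subtract (−7x⁴)·D = −21x⁶ + 56x⁵ − 7x⁴. Remainder: −9x⁵ + 39x⁴ − 22x³ − 63x² + 39x − 13.
Step 4: lead(−9x⁵ + 39x⁴ − 22x³ − 63x² + 39x − 13) ÷ lead(D) = −9x⁵ ÷ 3x² = −3x³. Subtract (−3x³)·D = −9x⁵ + 24x⁴ − 3x³. Remainder: 15x⁴ − 19x³ − 63x² + 39x − 13.
Step 5: lead(15x⁴ − 19x³ − 63x² + 39x − 13) ÷ lead(D) = 15x⁴ ÷ 3x² = 5x². Subtract (5x²)·D = 15x⁴ − 40x³ + 5x². Remainder: 21x³ − 68x² + 39x − 13.
Step 6: lead(21x³ − 68x² + 39x − 13) ÷ lead(D) = 21x³ ÷ 3x² = 7x. Subtract (7x)·D = 21x³ − 56x² + 7x. Remainder: −12x² + 32x − 13.
Step 7: lead(−12x² + 32x − 13) ÷ lead(D) = −12x² ÷ 3x² = −4. Subtract (−4)·D = −12x² + 32x − 4. Remainder: −9.

R(x) = −9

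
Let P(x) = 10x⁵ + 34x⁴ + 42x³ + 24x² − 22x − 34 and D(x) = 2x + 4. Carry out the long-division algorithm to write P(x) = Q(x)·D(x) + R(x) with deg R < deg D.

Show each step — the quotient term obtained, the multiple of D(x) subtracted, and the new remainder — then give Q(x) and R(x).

Step 1: lead(10x⁵ + 34x⁴ + 42x³ + 24x² − 22x − 34) ÷ lead(D) = 10x⁵ ÷ 2x = 5x⁴. Subtract (5x⁴)·D = 10x⁵ + 20x⁴. Remainder: 14x⁴ + 42x³ + 24x² − 22x − 34.
Step 2: lead(14x⁴ + 42x³ + 24x² − 22x − 34) ÷ lead(D) = 14x⁴ ÷ 2x = 7x³. Subtract (7x³)·D = 14x⁴ + 28x³. Remainder: 14x³ + 24x² − 22x − 34.
Step 3: lead(14x³ + 24x² − 22x − 34) ÷ lead(D) = 14x³ ÷ 2x = 7x². Subtract (7x²)·D = 14x³ + 28x². Remainder: −4x² − 22x − 34.
Step 4: lead(−4x² − 22x − 34) ÷ lead(D) = −4x² ÷ 2x = −2x. Subtract (−2x)·D = −4x² − 8x. Remainder: −14x − 34.
Step 5: lead(−14x − 34) ÷ lead(D) = −14x ÷ 2x = −7. Subtract (−7)·D = −14x − 28. Remainder: −6.

Q(x) = 5x⁴ + 7x³ + 7x² − 2x − 7; R(x) = −6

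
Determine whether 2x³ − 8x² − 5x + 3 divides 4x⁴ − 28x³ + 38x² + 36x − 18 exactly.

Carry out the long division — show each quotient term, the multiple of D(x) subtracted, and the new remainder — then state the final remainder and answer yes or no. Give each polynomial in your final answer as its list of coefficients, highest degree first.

Step 1: lead(4x⁴ − 28x³ + 38x² + 36x − 18) ÷ lead(D) = 4x⁴ ÷ 2x³ = 2x. Subtract (2x)·D = 4x⁴ − 16x³ − 10x² + 6x. Remainder: −12x³ + 48x² + 30x − 18.
Step 2: lead(−12x³ + 48x² + 30x − 18) ÷ lead(D) = −12x³ ÷ 2x³ = −6. Subtract (−6)·D = −12x³ + 48x² + 30x − 18. Remainder: 0.

R = [0], so D(x) is a factor of P(x). yes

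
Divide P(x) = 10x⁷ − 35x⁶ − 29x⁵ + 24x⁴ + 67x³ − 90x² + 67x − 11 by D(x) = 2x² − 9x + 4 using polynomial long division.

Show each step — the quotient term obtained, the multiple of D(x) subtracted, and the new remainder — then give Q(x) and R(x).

Q(x) = 5x⁵ + 5x⁴ − 2x³ − 7x² + 6x − 4; R(x) = 7x + 5

Step 1: lead(10x⁷ − 35x⁶ − 29x⁵ + 24x⁴ + 67x³ − 90x² + 67x − 11) ÷ lead(D) = 10x⁷ ÷ 2x² = 5x⁵. Subtract (5x⁵)·D = 10x⁷ − 45x⁶ + 20x⁵. Remainder: 10x⁶ − 49x⁵ + 24x⁴ + 67x³ − 90x² + 67x − 11.
Step 2: lead(10x⁶ − 49x⁵ + 24x⁴ + 67x³ − 90x² + 67x − 11) ÷ lead(D) = 10x⁶ ÷ 2x² = 5x⁴. Subtract (5x⁴)·D = 10x⁶ − 45x⁵ + 20x⁴. Remainder: −4x⁵ + 4x⁴ + 67x³ − 90x² + 67x − 11.
Step 3: lead(−4x⁵ + 4x⁴ + 67x³ − 90x² + 67x − 11) ÷ lead(D) = −4x⁵ ÷ 2x² = −2x³. Subtract (−2x³)·D = −4x⁵ + 18x⁴ − 8x³. Remainder: −14x⁴ + 75x³ − 90x² + 67x − 11.
Step 4: lead(−14x⁴ + 75x³ − 90x² + 67x − 11) ÷ lead(D) = −14x⁴ ÷ 2x² = −7x². Subtract (−7x²)·D = −14x⁴ + 63x³ − 28x². Remainder: 12x³ − 62x² + 67x − 11.
Step 5: lead(12x³ − 62x² + 67x − 11) ÷ lead(D) = 12x³ ÷ 2x² = 6x. Subtract (6x)·D = 12x³ − 54x² + 24x. Remainder: −8x² + 43x − 11.
Step 6: lead(−8x² + 43x − 11) ÷ lead(D) = −8x² ÷ 2x² = −4. Subtract (−4)·D = −8x² + 36x − 16. Remainder: 7x + 5.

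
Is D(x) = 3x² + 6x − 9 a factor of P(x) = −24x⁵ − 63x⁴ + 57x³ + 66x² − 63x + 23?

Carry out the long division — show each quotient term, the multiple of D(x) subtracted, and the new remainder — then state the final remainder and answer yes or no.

Step 1: lead(−24x⁵ − 63x⁴ + 57x³ + 66x² − 63x + 23) ÷ lead(D) = −24x⁵ ÷ 3x² = −8x³. Subtract (−8x³)·D = −24x⁵ − 48x⁴ + 72x³. Remainder: −15x⁴ − 15x³ + 66x² − 63x + 23.
Step 2: lead(−15x⁴ − 15x³ + 66x² − 63x + 23) ÷ lead(D) = −15x⁴ ÷ 3x² = −5x². Subtract (−5x²)·D = −15x⁴ − 30x³ + 45x². Remainder: 15x³ + 21x² − 63x + 23.
Step 3: lead(15x³ + 21x² − 63x + 23) ÷ lead(D) = 15x³ ÷ 3x² = 5x. Subtract (5x)·D = 15x³ + 30x² − 45x. Remainder: −9x² − 18x + 23.
Step 4: lead(−9x² − 18x + 23) ÷ lead(D) = −9x² ÷ 3x² = −3. Subtract (−3)·D = −9x² − 18x + 27. Remainder: −4.

R(x) = −4, so D(x) is not a factor of P(x). no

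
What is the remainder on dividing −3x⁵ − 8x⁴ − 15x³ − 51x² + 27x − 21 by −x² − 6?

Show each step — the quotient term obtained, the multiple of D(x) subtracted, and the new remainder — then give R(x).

R(x) = 9x − 3

Step 1: lead(−3x⁵ − 8x⁴ − 15x³ − 51x² + 27x − 21) ÷ lead(D) = −3x⁵ ÷ −x² = 3x³. Subtract (3x³)·D = −3x⁵ − 18x³. Remainder: −8x⁴ + 3x³ − 51x² + 27x − 21.
Step 2: lead(−8x⁴ + 3x³ − 51x² + 27x − 21) ÷ lead(D) = −8x⁴ ÷ −x² = 8x². Subtract (8x²)·D = −8x⁴ − 48x². Remainder: 3x³ − 3x² + 27x − 21.
Step 3: lead(3x³ − 3x² + 27x − 21) ÷ lead(D) = 3x³ ÷ −x² = −3x. Subtract (−3x)·D = 3x³ + 18x. Remainder: −3x² + 9x − 21.
Step 4: lead(−3x² + 9x − 21) ÷ lead(D) = −3x² ÷ −x² = 3. Subtract (3)·D = −3x² − 18. Remainder: 9x − 3.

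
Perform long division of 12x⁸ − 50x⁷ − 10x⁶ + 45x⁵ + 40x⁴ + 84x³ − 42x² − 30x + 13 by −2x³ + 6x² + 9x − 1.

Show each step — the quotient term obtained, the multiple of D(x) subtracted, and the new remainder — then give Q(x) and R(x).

Step 1: lead(12x⁸ − 50x⁷ − 10x⁶ + 45x⁵ + 40x⁴ + 84x³ − 42x² − 30x + 13) ÷ lead(D) = 12x⁸ ÷ −2x³ = −6x⁵. Subtract (−6x⁵)·D = 12x⁸ − 36x⁷ − 54x⁶ + 6x⁵. Remainder: −14x⁷ + 44x⁶ + 39x⁵ + 40x⁴ + 84x³ − 42x² − 30x + 13.
Step 2: lead(−14x⁷ + 44x⁶ + 39x⁵ + 40x⁴ + 84x³ − 42x² − 30x + 13) ÷ lead(D) = −14x⁷ ÷ −2x³ = 7x⁴. Subtract (7x⁴)·D = −14x⁷ + 42x⁶ + 63x⁵ − 7x⁴. Remainder: 2x⁶ − 24x⁵ + 47x⁴ + 84x³ − 42x² − 30x + 13.
Step 3: lead(2x⁶ − 24x⁵ + 47x⁴ + 84x³ − 42x² − 30x + 13) ÷ lead(D) = 2x⁶ ÷ −2x³ = −x³. Subtract (−x³)·D = 2x⁶ − 6x⁵ − 9x⁴ + x³. Remainder: −18x⁵ + 56x⁴ + 83x³ − 42x² − 30x + 13.
Step 4: lead(−18x⁵ + 56x⁴ + 83x³ − 42x² − 30x + 13) ÷ lead(D) = −18x⁵ ÷ −2x³ = 9x². Subtract (9x²)·D = −18x⁵ + 54x⁴ + 81x³ − 9x². Remainder: 2x⁴ + 2x³ − 33x² − 30x + 13.
Step 5: lead(2x⁴ + 2x³ − 33x² − 30x + 13) ÷ lead(D) = 2x⁴ ÷ −2x³ = −x. Subtract (−x)·D = 2x⁴ − 6x³ − 9x² + x. Remainder: 8x³ − 24x² − 31x + 13.
Step 6: lead(8x³ − 24x² − 31x + 13) ÷ lead(D) = 8x³ ÷ −2x³ = −4. Subtract (−4)·D = 8x³ − 24x² − 36x + 4. Remainder: 5x + 9.

Q(x) = −6x⁵ + 7x⁴ − x³ + 9x² − x − 4; R(x) = 5x + 9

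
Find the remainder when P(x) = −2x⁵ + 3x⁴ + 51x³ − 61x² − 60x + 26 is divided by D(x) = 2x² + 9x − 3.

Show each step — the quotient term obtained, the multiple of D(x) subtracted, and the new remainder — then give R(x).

Step 1: lead(−2x⁵ + 3x⁴ + 51x³ − 61x² − 60x + 26) ÷ lead(D) = −2x⁵ ÷ 2x² = −x³. Subtract (−x³)·D = −2x⁵ − 9x⁴ + 3x³. Remainder: 12x⁴ + 48x³ − 61x² − 60x + 26.
Step 2: lead(12x⁴ + 48x³ − 61x² − 60x + 26) ÷ lead(D) = 12x⁴ ÷ 2x² = 6x². Subtract (6x²)·D = 12x⁴ + 54x³ − 18x². Remainder: −6x³ − 43x² − 60x + 26.
Step 3: lead(−6x³ − 43x² − 60x + 26) ÷ lead(D) = −6x³ ÷ 2x² = −3x. Subtract (−3x)·D = −6x³ − 27x² + 9x. Remainder: −16x² − 69x + 26.
Step 4: lead(−16x² − 69x + 26) ÷ lead(D) = −16x² ÷ 2x² = −8. Subtract (−8)·D = −16x² − 72x + 24. Remainder: 3x + 2.

R(x) = 3x + 2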